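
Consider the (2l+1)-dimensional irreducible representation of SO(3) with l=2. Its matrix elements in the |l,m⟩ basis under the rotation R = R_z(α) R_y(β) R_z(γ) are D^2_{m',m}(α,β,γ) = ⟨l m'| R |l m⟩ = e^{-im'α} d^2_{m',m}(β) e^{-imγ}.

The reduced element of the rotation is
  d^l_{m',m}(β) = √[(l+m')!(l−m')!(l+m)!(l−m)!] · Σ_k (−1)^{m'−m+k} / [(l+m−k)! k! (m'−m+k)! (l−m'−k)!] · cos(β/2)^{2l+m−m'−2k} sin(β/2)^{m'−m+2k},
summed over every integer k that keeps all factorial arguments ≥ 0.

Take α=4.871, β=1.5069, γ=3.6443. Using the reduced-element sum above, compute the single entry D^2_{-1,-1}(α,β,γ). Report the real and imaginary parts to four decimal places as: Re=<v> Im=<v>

Split into d^2_{-1,-1}(β=1.5069) × two z-phases.
With c≡cos(β/2)=0.729333 and s≡sin(β/2)=0.684159, N=[1·6·1·6]^{1/2}=6.000000
Admissible k: 0..1 (factorial args all ≥0)
  k=0: (−1)^0·6.0000/(6)·0.7293^4·0.6842^0 = +0.282946
  k=1: (−1)^1·6.0000/(2)·0.7293^2·0.6842^2 = -0.746942
d^2_{-1,-1}(1.5069) = +0.282946 -0.746942 = -0.463996
Phases: e^{-i·(-1)·4.8710}=+0.157947-0.987448i, e^{-i·(-1)·3.6443}=-0.876281-0.481800i ⇒ D=+0.284967-0.366178i

Re=0.2850 Im=-0.3662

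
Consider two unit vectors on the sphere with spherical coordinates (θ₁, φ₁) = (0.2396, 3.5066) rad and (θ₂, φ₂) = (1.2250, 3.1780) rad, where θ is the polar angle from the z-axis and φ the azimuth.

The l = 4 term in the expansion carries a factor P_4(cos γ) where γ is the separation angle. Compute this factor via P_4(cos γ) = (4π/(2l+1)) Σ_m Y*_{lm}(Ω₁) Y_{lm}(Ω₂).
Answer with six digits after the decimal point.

-0.347246

Summing Y*_{l m}(θ₁,φ₁)·Y_{l m}(θ₂,φ₂) over m ∈ [−4, 4]; prefactor 4π/(2·4+1) = 1.396263:
  [-4]  conj(Y_{4,-4})(Ω₁) = (0.000155, 0.001395) ; Y_{4,-4}(Ω₂) = (0.343023, -0.050310) ; Δ = (0.000123, 0.000471)
  [-3]  conj(Y_{4,-3})(Ω₁) = (-0.007443, -0.014446) ; Y_{4,-3}(Ω₂) = (-0.351176, 0.038509) ; Δ = (0.003170, 0.004786)
  [-2]  conj(Y_{4,-2})(Ω₁) = (0.078698, 0.070430) ; Y_{4,-2}(Ω₂) = (-0.057824, 0.004218) ; Δ = (-0.004848, -0.003741)
  [-1]  conj(Y_{4,-1})(Ω₁) = (-0.367349, -0.140375) ; Y_{4,-1}(Ω₂) = (0.331039, -0.012058) ; Δ = (-0.123299, -0.042040)
  [+0]  conj(Y_{4,0})(Ω₁) = (0.619723, -0.000000) ; Y_{4,0}(Ω₂) = (0.001631, 0.000000) ; Δ = (0.001010, 0.000000)
  [+1]  conj(Y_{4,1})(Ω₁) = (0.367349, -0.140375) ; Y_{4,1}(Ω₂) = (-0.331039, -0.012058) ; Δ = (-0.123299, 0.042040)
  [+2]  conj(Y_{4,2})(Ω₁) = (0.078698, -0.070430) ; Y_{4,2}(Ω₂) = (-0.057824, -0.004218) ; Δ = (-0.004848, 0.003741)
  [+3]  conj(Y_{4,3})(Ω₁) = (0.007443, -0.014446) ; Y_{4,3}(Ω₂) = (0.351176, 0.038509) ; Δ = (0.003170, -0.004786)
  [+4]  conj(Y_{4,4})(Ω₁) = (0.000155, -0.001395) ; Y_{4,4}(Ω₂) = (0.343023, 0.050310) ; Δ = (0.000123, -0.000471)
Σ over m = (-0.248696, 0.000000); ×(4π/9) → (-0.347246, 0.000000). Real part: -0.347246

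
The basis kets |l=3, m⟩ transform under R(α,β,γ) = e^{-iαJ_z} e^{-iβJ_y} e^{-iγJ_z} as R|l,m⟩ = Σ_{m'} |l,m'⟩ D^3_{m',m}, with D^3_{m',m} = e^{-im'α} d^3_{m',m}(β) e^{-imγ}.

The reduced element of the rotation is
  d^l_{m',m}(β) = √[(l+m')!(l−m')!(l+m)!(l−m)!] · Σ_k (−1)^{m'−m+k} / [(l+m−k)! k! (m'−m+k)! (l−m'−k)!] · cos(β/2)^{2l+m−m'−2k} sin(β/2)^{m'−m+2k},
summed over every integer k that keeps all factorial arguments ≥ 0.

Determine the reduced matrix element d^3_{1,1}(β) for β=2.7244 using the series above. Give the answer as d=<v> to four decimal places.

d=0.2217

d^3_{1,1}(β=2.7244) via the finite sum:
Half-angle: c=0.207087, s=0.978323. N=√(24·2·24·2)=48.000000
k: max(0,(1)−(1))=0 … min(3+(1),3−(1))=2
  k=0: (−1)^0·48.0000/(48)·0.2071^6·0.9783^0 = +0.000079
  k=1: (−1)^1·48.0000/(6)·0.2071^4·0.9783^2 = -0.014082
  k=2: (−1)^2·48.0000/(8)·0.2071^2·0.9783^4 = +0.235714
d^3_{1,1}(2.7244) = +0.000079 -0.014082 +0.235714 = +0.221710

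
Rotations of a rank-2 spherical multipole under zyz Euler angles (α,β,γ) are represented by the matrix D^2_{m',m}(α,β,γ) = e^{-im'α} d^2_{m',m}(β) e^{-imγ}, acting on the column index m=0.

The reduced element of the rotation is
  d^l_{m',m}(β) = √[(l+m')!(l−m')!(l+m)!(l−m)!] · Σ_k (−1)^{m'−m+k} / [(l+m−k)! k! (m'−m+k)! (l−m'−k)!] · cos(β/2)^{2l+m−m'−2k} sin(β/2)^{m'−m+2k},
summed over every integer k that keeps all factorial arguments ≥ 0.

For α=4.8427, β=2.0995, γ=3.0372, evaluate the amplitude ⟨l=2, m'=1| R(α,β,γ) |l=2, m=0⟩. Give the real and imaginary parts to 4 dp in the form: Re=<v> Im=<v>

Re=0.0693 Im=0.5289

D^2_{1,0}(4.8427,2.0995,3.0372) = e^{-i·1·4.8427}·d^2_{1,0}(2.0995)·e^{-i·0·3.0372}. Compute d first:
Half-angle: c=0.497788, s=0.867299. N=√(6·1·2·2)=4.898979
The bounds max(0,m−m')=0 and min(l+m,l−m')=1 give 2 terms
  k=0: (−1)^1·4.8990/(2)·0.4978^3·0.8673^1 = -0.262046
  k=1: (−1)^2·4.8990/(2)·0.4978^1·0.8673^3 = +0.795474
d^2_{1,0}(2.0995) = -0.262046 +0.795474 = +0.533428
Phases: e^{-i·(1)·4.8427}=+0.129943+0.991522i, e^{-i·(0)·3.0372}=+1.000000+0.000000i ⇒ D=+0.069315+0.528906i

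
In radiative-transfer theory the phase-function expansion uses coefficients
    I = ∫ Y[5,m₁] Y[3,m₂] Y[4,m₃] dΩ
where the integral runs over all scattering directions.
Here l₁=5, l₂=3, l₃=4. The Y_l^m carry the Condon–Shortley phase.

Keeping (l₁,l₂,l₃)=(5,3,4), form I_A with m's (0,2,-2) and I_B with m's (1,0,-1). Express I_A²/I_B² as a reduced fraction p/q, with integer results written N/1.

800/361

Same 5,3,4: normalisation and zero-m 3j drop out of the ratio.
A: Δ: 4! 6! 2! / 13! → 1/180180; sum: t=3:−1/576 t=4:+1/2880 = -1/720; 3j²(5 3 4; 0 2 -2) = Δ·Π!·Σ² = 80/3003  (sign -1)
B: Δ: 4! 6! 2! / 13! → 1/180180; sum: t=1:−1/432 t=2:+1/192 t=3:−1/1440 = 19/8640; 3j²(5 3 4; 1 0 -1) = Δ·Π!·Σ² = 361/30030  (sign -1)
I_A²/I_B² = (80/3003)/(361/30030) = 800/361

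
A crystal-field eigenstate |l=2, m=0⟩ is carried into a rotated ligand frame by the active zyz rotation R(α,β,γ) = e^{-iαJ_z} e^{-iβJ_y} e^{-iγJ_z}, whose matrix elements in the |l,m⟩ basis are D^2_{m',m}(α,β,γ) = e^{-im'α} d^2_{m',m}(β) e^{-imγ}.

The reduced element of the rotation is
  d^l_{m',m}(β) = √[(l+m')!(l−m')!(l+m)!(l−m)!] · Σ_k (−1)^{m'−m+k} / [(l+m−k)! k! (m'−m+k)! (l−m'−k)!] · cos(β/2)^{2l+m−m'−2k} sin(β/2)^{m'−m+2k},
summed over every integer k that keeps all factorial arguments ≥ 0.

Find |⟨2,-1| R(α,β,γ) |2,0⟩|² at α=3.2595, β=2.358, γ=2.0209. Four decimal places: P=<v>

Split into d^2_{-1,0}(β=2.3580) × two z-phases.
c=cos(2.358000/2)=0.381849, s=sin(2.358000/2)=0.924225; N=√[1·6·2·2]=4.898979
k: max(0,(0)−(-1))=1 … min(2+(0),2−(-1))=2
  k=1: (−1)^0·4.8990/(2)·0.3818^3·0.9242^1 = +0.126046
  k=2: (−1)^1·4.8990/(2)·0.3818^1·0.9242^3 = -0.738414
d^2_{-1,0}(2.3580) = +0.126046 -0.738414 = -0.612368
|D^2_{-1,0}|² = |d^2_{-1,0}(β)|² = (-0.612368)² = 0.374995 (the z-rotation phases have unit modulus)

P=0.3750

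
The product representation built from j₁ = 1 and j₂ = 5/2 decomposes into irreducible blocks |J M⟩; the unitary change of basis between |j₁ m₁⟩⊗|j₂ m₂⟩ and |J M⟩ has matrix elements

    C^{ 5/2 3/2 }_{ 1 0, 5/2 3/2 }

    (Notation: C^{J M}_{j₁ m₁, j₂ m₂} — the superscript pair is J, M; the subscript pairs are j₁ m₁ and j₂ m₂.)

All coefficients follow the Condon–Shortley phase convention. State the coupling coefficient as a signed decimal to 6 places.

j₁+j₂−J=1  J+j₁−j₂=1  J−j₁+j₂=4  j₁+j₂+J+1=7
(j₁±m₁, j₂±m₂, J±M) = (1,1,4,1,4,1)
P² = 576/35
sum k=0..1:
  [0] +1/24 = 1/24
  [1] −1/6 = -1/6
S = -1/8
C² = P²·S² = 9/35 ; C = -0.507093

-0.507093  (= −√(9/35))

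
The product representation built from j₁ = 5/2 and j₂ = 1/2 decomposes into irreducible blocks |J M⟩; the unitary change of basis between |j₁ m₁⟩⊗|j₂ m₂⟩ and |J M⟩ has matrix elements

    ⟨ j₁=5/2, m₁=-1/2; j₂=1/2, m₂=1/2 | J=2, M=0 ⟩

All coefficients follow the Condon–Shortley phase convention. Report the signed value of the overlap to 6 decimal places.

√[5·1!4!0!/6! · 2!3!1!0!2!2!] = √(8)
  +(−1)^1/∏(1,0,2,0,2,0)! = -1/4  (running -1/4)
⟨..|..⟩ = √(8)·(-1/4) = -0.707107

−√(1/2) ≈ -0.707107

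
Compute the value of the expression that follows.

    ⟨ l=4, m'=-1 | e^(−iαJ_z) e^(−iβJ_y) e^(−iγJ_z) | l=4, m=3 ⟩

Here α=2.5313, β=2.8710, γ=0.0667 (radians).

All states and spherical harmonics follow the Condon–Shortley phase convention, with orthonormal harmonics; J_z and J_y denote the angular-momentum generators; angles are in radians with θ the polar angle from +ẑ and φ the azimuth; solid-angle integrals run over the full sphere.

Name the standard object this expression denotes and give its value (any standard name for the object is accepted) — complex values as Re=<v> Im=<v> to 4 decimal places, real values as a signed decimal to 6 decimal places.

Wigner D-matrix element, Re=0.0913 Im=-0.0960

This is a Wigner D-matrix element — the rotation-matrix element ⟨l m'| R(α,β,γ) |l m⟩ in the angular-momentum basis.
Split into d^4_{-1,3}(β=2.8710) × two z-phases.
Half-angle: c=0.134884, s=0.990861. N=√(6·120·5040·1)=1904.940944
The bounds max(0,m−m')=4 and min(l+m,l−m')=5 give 2 terms
  k=4: (−1)^0·1904.9409/(144)·0.1349^4·0.9909^4 = +0.004221
  k=5: (−1)^1·1904.9409/(240)·0.1349^2·0.9909^6 = -0.136668
d^4_{-1,3}(2.8710) = +0.004221 -0.136668 = -0.132447
D = (-0.819480+0.573107i)·(-0.132447)·(+0.980047-0.198767i) = +0.091285-0.095966i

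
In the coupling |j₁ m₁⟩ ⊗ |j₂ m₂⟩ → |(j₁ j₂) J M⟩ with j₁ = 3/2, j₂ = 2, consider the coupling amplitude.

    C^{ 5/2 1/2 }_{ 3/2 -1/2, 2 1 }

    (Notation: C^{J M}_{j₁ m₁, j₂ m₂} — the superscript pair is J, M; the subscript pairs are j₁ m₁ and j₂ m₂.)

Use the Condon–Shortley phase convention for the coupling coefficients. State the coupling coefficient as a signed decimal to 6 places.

triangle: 1!·2!·3!/7! = 12/5040
(j±m)!: 1!·2!·3!·1!·3!·2! = 144
prefactor² = (2J+1)·Δ·N² = 72/35
  k=0: +1/(0!·1!·2!·3!·0!·0!) = 1/12
  k=1: −1/(1!·0!·1!·2!·1!·1!) = -1/2
Σ = -5/12  ⇒  CG² = 72/35·(-5/12)² = 5/14
CG = −√(5/14) = -0.597614

-0.597614  (= −√(5/14))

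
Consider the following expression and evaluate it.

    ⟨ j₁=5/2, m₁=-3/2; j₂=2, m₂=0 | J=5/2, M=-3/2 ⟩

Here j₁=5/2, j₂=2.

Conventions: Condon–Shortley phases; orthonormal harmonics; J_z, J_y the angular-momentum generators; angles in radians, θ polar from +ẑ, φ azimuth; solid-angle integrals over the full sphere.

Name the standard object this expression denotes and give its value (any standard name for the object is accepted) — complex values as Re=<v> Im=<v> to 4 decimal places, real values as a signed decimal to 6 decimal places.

Clebsch–Gordan coefficient, −√(1/70) ≈ -0.119523

This is a Clebsch–Gordan (vector-coupling) coefficient.
j₁+j₂−J=2  J+j₁−j₂=3  J−j₁+j₂=2  j₁+j₂+J+1=8
(j₁±m₁, j₂±m₂, J±M) = (1,4,2,2,1,4)
P² = 288/35
sum k=1..2:
  [1] −1/6 = -1/6
  [2] +1/8 = 1/8
S = -1/24
C² = P²·S² = 1/70 ; C = -0.119523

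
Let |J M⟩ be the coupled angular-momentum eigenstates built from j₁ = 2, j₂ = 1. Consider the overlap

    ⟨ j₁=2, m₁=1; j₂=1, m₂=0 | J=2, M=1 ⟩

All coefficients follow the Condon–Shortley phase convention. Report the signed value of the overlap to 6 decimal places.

+√(1/6) = +0.408248

√[5·1!3!1!/6! · 3!1!1!1!3!1!] = √(3/2)
  +(−1)^0/∏(0,1,1,1,2,0)! = 1/2  (running 1/2)
  +(−1)^1/∏(1,0,0,0,3,1)! = -1/6  (running 1/3)
⟨..|..⟩ = √(3/2)·(1/3) = +0.408248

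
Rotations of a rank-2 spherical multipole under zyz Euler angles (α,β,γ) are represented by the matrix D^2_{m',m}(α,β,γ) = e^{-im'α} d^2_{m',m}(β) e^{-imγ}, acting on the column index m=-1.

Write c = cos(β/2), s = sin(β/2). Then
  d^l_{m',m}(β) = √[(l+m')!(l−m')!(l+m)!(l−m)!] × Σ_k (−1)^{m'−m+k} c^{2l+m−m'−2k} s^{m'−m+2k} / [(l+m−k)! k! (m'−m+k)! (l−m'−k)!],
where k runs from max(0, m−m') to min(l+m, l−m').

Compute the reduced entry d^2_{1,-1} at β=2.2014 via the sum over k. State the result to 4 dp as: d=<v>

d^2_{1,-1}(β=2.2014) via the finite sum:
Half-angle: c=0.452972, s=0.891525. N=√(6·1·1·6)=6.000000
Admissible k: 0..1 (factorial args all ≥0)
  k=0: (−1)^2·6.0000/(2)·0.4530^2·0.8915^2 = +0.489250
  k=1: (−1)^3·6.0000/(6)·0.4530^0·0.8915^4 = -0.631733
d^2_{1,-1}(2.2014) = +0.489250 -0.631733 = -0.142483

d=-0.1425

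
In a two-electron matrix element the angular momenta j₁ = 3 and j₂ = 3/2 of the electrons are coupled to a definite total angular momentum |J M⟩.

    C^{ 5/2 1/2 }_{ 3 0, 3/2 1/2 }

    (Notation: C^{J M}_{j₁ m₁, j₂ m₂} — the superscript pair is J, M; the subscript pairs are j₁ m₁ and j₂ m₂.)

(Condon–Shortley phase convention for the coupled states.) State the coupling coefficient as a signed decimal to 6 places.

-0.414039  (= −√(6/35))

√[6·2!4!1!/8! · 3!3!2!1!3!2!] = √(216/35)
  +(−1)^1/∏(1,1,2,1,2,0)! = -1/4  (running -1/4)
  +(−1)^2/∏(2,0,1,0,3,1)! = 1/12  (running -1/6)
⟨..|..⟩ = √(216/35)·(-1/6) = -0.414039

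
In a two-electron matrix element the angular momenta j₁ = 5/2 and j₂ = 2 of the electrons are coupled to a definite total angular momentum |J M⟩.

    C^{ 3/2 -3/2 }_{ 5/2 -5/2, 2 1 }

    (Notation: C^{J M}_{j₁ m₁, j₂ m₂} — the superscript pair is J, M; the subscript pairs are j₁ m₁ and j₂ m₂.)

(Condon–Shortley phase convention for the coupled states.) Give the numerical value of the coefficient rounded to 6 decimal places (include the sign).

-0.534522  (= −√(2/7))

√[4·3!2!1!/7! · 0!5!3!1!0!3!] = √(288/7)
  +(−1)^3/∏(3,0,2,0,0,1)! = -1/12  (running -1/12)
⟨..|..⟩ = √(288/7)·(-1/12) = -0.534522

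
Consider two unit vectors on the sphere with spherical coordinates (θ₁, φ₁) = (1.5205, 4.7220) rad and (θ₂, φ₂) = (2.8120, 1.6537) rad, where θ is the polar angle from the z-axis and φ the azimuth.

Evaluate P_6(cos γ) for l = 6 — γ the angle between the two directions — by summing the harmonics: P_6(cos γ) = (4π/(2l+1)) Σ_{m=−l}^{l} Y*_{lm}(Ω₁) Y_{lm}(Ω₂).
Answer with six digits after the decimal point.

0.253899

Summing Y*_{l m}(θ₁,φ₁)·Y_{l m}(θ₂,φ₂) over m ∈ [−6, 6]; prefactor 4π/(2·6+1) = 0.966644:
  [-6]  conj(Y_{6,-6})(Ω₁) = -0.47863 - 0.02763j ; Y_{6,-6}(Ω₂) = -0.00049 + 0.00026j ; Δ = 0.00024 - 0.00011j
  [-5]  conj(Y_{6,-5})(Ω₁) = 0.00402 - 0.08351j ; Y_{6,-5}(Ω₂) = 0.00226 + 0.00515j ; Δ = 0.00044 - 0.00017j
  [-4]  conj(Y_{6,-4})(Ω₁) = -0.34486 - 0.01326j ; Y_{6,-4}(Ω₂) = 0.03275 - 0.01128j ; Δ = -0.01144 + 0.00345j
  [-3]  conj(Y_{6,-3})(Ω₁) = 0.00280 - 0.09693j ; Y_{6,-3}(Ω₂) = -0.03522 - 0.13869j ; Δ = -0.01354 + 0.00303j
  [-2]  conj(Y_{6,-2})(Ω₁) = -0.31010 - 0.00596j ; Y_{6,-2}(Ω₂) = -0.38139 + 0.06382j ; Δ = 0.11865 - 0.01752j
  [-1]  conj(Y_{6,-1})(Ω₁) = 0.00098 - 0.10186j ; Y_{6,-1}(Ω₂) = 0.04796 + 0.57722j ; Δ = 0.05884 - 0.00432j
  [+0]  conj(Y_{6,0})(Ω₁) = -0.30110 + 0.00000j ; Y_{6,0}(Ω₂) = 0.14517 + 0.00000j ; Δ = -0.04371 + 0.00000j
  [+1]  conj(Y_{6,1})(Ω₁) = -0.00098 - 0.10186j ; Y_{6,1}(Ω₂) = -0.04796 + 0.57722j ; Δ = 0.05884 + 0.00432j
  [+2]  conj(Y_{6,2})(Ω₁) = -0.31010 + 0.00596j ; Y_{6,2}(Ω₂) = -0.38139 - 0.06382j ; Δ = 0.11865 + 0.01752j
  [+3]  conj(Y_{6,3})(Ω₁) = -0.00280 - 0.09693j ; Y_{6,3}(Ω₂) = 0.03522 - 0.13869j ; Δ = -0.01354 - 0.00303j
  [+4]  conj(Y_{6,4})(Ω₁) = -0.34486 + 0.01326j ; Y_{6,4}(Ω₂) = 0.03275 + 0.01128j ; Δ = -0.01144 - 0.00345j
  [+5]  conj(Y_{6,5})(Ω₁) = -0.00402 - 0.08351j ; Y_{6,5}(Ω₂) = -0.00226 + 0.00515j ; Δ = 0.00044 + 0.00017j
  [+6]  conj(Y_{6,6})(Ω₁) = -0.47863 + 0.02763j ; Y_{6,6}(Ω₂) = -0.00049 - 0.00026j ; Δ = 0.00024 + 0.00011j
Total Σ_m = 0.26266 - 0.00000j. Multiply by 0.966644: 0.25390 - 0.00000j. P_6(cos γ) = 0.253899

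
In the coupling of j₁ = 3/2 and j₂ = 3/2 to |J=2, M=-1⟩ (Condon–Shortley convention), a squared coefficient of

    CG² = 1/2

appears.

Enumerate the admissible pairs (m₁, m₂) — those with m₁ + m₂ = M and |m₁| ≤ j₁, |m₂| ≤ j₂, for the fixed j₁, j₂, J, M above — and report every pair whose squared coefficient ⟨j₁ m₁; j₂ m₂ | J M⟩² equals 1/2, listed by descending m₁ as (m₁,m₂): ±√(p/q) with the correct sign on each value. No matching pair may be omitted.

(1/2,-3/2): +√(1/2); (-3/2,1/2): −√(1/2)

Admissible pairs with m₁+m₂ = M = -1: (-3/2,1/2), (-1/2,-1/2), (1/2,-3/2)
  (m₁,m₂)=(1/2,-3/2): CG² = 1/2, CG = +√(1/2)   ← matches the target
  (m₁,m₂)=(-1/2,-1/2): CG² = 0/1, CG = 0
  (m₁,m₂)=(-3/2,1/2): CG² = 1/2, CG = −√(1/2)   ← matches the target
Pairs with CG² = 1/2: (1/2,-3/2): +√(1/2); (-3/2,1/2): −√(1/2)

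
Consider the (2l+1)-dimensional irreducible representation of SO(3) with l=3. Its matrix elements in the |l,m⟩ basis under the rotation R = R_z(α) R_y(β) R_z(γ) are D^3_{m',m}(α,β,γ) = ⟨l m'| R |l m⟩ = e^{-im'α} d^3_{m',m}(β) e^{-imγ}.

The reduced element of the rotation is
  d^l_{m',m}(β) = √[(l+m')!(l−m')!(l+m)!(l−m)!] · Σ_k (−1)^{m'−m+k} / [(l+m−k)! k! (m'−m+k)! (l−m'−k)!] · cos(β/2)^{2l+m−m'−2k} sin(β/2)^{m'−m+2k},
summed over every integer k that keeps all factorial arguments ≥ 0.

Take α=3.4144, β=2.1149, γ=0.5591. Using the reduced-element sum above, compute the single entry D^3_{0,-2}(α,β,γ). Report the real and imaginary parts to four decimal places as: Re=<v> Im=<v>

Split into d^3_{0,-2}(β=2.1149) × two z-phases.
Half-angle: c=0.491095, s=0.871106. N=√(6·6·1·120)=65.726707
k∈{0,1} keeps every argument non-negative
  k=0: (−1)^2·65.7267/(12)·0.4911^4·0.8711^2 = +0.241749
  k=1: (−1)^3·65.7267/(12)·0.4911^2·0.8711^4 = -0.760634
d^3_{0,-2}(2.1149) = +0.241749 -0.760634 = -0.518885
Attach z-rotation phases: D = e^{-i(0)(3.4144)}·(-0.518885)·e^{-i(-2)(0.5591)} = -0.226909-0.466641i

Re=-0.2269 Im=-0.4666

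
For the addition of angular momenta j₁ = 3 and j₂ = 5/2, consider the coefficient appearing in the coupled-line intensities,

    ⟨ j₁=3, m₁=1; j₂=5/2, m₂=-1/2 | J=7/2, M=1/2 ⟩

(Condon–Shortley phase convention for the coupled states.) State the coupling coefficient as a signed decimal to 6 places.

-0.125988

triangle: 2!·4!·3!/10! = 288/3628800
(j±m)!: 4!·2!·2!·3!·4!·3! = 82944
prefactor² = (2J+1)·Δ·N² = 9216/175
  k=0: +1/(0!·2!·2!·2!·2!·1!) = 1/16
  k=1: −1/(1!·1!·1!·1!·3!·2!) = -1/12
  k=2: +1/(2!·0!·0!·0!·4!·3!) = 1/288
Σ = -5/288  ⇒  CG² = 9216/175·(-5/288)² = 1/63
CG = −√(1/63) = -0.125988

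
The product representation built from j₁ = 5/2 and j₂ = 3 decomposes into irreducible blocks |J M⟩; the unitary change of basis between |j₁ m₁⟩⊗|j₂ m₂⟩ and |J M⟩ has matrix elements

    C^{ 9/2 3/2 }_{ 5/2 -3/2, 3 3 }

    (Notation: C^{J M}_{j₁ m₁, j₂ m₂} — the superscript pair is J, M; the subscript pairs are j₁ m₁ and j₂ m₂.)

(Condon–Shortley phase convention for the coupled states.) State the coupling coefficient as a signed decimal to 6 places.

triangle: 1!·4!·5!/11! = 2880/39916800
(j±m)!: 1!·4!·6!·0!·6!·3! = 74649600
prefactor² = (2J+1)·Δ·N² = 4147200/77
  k=1: −1/(1!·0!·3!·5!·1!·0!) = -1/720
Σ = -1/720  ⇒  CG² = 4147200/77·(-1/720)² = 8/77
CG = −√(8/77) = -0.322329

−√(8/77) = -0.322329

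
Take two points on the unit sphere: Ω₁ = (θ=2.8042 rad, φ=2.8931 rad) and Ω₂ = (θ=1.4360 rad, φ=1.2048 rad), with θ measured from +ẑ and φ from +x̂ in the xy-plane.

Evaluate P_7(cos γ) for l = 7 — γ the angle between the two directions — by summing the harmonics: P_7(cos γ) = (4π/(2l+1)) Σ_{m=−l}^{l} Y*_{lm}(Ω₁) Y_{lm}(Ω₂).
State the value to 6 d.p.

Addition theorem: P_7(cos γ) = (4π/15) Σ_m Y*_{lm}(Ω₁) Y_{lm}(Ω₂), m = −7…7:
  [-7]  conj(Y_{7,-7})(Ω₁) = +0.000037+0.000215i ; Y_{7,-7}(Ω₂) = -0.256949-0.392515i ; Δ = +0.000075-0.000070i
  [-6]  conj(Y_{7,-6})(Ω₁) = -0.000185+0.002316i ; Y_{7,-6}(Ω₂) = +0.139323-0.193032i ; Δ = +0.000421+0.000358i
  [-5]  conj(Y_{7,-5})(Ω₁) = -0.004974+0.014600i ; Y_{7,-5}(Ω₂) = -0.259313-0.068757i ; Δ = +0.002294-0.003444i
  [-4]  conj(Y_{7,-4})(Ω₁) = -0.038888+0.059768i ; Y_{7,-4}(Ω₂) = -0.028033-0.261451i ; Δ = +0.016717+0.008492i
  [-3]  conj(Y_{7,-3})(Ω₁) = -0.169872+0.156823i ; Y_{7,-3}(Ω₂) = -0.177751+0.090920i ; Δ = +0.015936-0.043320i
  [-2]  conj(Y_{7,-2})(Ω₁) = -0.432758+0.234726i ; Y_{7,-2}(Ω₂) = -0.200573-0.180217i ; Δ = +0.129101+0.030911i
  [-1]  conj(Y_{7,-1})(Ω₁) = -0.524812+0.133164i ; Y_{7,-1}(Ω₂) = -0.061631+0.160806i ; Δ = +0.010931-0.092600i
  [+0]  conj(Y_{7,0})(Ω₁) = +0.070948-0.000000i ; Y_{7,0}(Ω₂) = -0.271027+0.000000i ; Δ = -0.019229+0.000000i
  [+1]  conj(Y_{7,1})(Ω₁) = +0.524812+0.133164i ; Y_{7,1}(Ω₂) = +0.061631+0.160806i ; Δ = +0.010931+0.092600i
  [+2]  conj(Y_{7,2})(Ω₁) = -0.432758-0.234726i ; Y_{7,2}(Ω₂) = -0.200573+0.180217i ; Δ = +0.129101-0.030911i
  [+3]  conj(Y_{7,3})(Ω₁) = +0.169872+0.156823i ; Y_{7,3}(Ω₂) = +0.177751+0.090920i ; Δ = +0.015936+0.043320i
  [+4]  conj(Y_{7,4})(Ω₁) = -0.038888-0.059768i ; Y_{7,4}(Ω₂) = -0.028033+0.261451i ; Δ = +0.016717-0.008492i
  [+5]  conj(Y_{7,5})(Ω₁) = +0.004974+0.014600i ; Y_{7,5}(Ω₂) = +0.259313-0.068757i ; Δ = +0.002294+0.003444i
  [+6]  conj(Y_{7,6})(Ω₁) = -0.000185-0.002316i ; Y_{7,6}(Ω₂) = +0.139323+0.193032i ; Δ = +0.000421-0.000358i
  [+7]  conj(Y_{7,7})(Ω₁) = -0.000037+0.000215i ; Y_{7,7}(Ω₂) = +0.256949-0.392515i ; Δ = +0.000075+0.000070i
Σ over m = +0.331722+0.000000i; ×(4π/15) → +0.277903+0.000000i. Real part: 0.277903

0.277903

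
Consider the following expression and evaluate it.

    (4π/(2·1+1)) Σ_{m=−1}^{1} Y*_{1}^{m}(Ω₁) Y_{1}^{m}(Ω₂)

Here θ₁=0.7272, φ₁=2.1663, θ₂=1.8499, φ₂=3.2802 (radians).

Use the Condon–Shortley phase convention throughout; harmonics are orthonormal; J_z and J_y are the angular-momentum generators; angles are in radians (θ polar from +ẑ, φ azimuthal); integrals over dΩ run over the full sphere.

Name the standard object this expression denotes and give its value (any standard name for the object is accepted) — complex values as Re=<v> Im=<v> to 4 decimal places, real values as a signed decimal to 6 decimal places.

Legendre polynomial (addition theorem), +0.076124

This sum is the spherical-harmonic addition theorem: it equals the Legendre polynomial P_l(cos γ) of the angle γ between the two directions.
Expand P_1 via completeness: Σ_{m} conj(Y_{1,m}) at Ω₁ times Y_{1,m} at Ω₂ —
  m=-1: (-0.128832, 0.190142) × (-0.328939, 0.045888) = (0.033653, -0.068457)  (running Σ = (0.033653, -0.068457))
  m=0: (0.365005, -0.000000) × (-0.134607, 0.000000) = (-0.049132, 0.000000)  (running Σ = (-0.015479, -0.068457))
  m=1: (0.128832, 0.190142) × (0.328939, 0.045888) = (0.033653, 0.068457)  (running Σ = (0.018173, 0.000000))
Total Σ_m = (0.018173, 0.000000). Multiply by 4.188790: (0.076124, 0.000000). P_1(cos γ) = 0.076124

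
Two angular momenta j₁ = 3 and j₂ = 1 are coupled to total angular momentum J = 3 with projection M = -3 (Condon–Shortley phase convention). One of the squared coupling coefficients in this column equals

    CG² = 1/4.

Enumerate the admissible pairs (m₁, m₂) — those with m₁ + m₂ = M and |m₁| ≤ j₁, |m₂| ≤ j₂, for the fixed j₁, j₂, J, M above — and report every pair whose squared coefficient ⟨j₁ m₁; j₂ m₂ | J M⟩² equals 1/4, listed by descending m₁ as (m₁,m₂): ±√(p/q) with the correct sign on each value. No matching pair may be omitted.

(-2,-1): +√(1/4)

Admissible pairs with m₁+m₂ = M = -3: (-3,0), (-2,-1)
  (m₁,m₂)=(-2,-1): CG² = 1/4, CG = +√(1/4)   ← matches the target
  (m₁,m₂)=(-3,0): CG² = 3/4, CG = −√(3/4)
Pairs with CG² = 1/4: (-2,-1): +√(1/4)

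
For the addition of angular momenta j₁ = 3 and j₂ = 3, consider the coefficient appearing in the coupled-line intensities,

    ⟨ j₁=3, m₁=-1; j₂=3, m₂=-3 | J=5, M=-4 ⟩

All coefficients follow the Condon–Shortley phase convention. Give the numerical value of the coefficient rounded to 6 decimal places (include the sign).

triangle: 1!*5!*5!/12! = 14400/479001600
(j±m)!: 2!*4!*0!*6!*1!*9! = 12541132800
prefactor² = (2J+1)*Δ*N² = 4147200
  k=0: +1/(0!*1!*4!*0!*1!*5!) = 1/2880
Σ = 1/2880  ⇒  CG² = 4147200*(1/2880)² = 1/2
CG = +√(1/2) = +0.707107

+0.707107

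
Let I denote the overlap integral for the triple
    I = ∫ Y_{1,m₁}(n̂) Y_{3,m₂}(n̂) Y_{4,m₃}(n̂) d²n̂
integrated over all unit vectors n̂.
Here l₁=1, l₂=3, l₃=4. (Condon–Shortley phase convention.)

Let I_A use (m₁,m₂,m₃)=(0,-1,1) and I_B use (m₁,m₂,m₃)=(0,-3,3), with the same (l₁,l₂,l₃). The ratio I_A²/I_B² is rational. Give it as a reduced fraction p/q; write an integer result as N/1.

15/7

Shared (l₁,l₂,l₃)=(1,3,4): N and (l;000)² cancel in I_A²/I_B².
A: Δ = 0!·2!·6!/9! = 1/252; Racah Σ t=0..0: t=0:+1/48 = 1/48; ⇒ 3j(1 3 4; 0 -1 1)² = 5/84, sgn -1
B: Δ = 0!·2!·6!/9! = 1/252; Racah Σ t=0..0: t=0:+1/720 = 1/720; ⇒ 3j(1 3 4; 0 -3 3)² = 1/36, sgn -1
I_A²/I_B² = (5/84)/(1/36) = 15/7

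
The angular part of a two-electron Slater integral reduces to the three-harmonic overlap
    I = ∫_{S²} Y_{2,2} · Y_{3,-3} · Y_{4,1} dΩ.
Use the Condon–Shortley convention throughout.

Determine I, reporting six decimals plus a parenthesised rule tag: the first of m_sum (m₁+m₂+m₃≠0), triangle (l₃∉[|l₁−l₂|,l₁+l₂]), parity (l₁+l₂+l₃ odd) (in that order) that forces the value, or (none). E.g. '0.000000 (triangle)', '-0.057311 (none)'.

0.000000 (parity)

l₁+l₂+l₃=9 is odd: 3j(l;000)=0 ⇒ I=0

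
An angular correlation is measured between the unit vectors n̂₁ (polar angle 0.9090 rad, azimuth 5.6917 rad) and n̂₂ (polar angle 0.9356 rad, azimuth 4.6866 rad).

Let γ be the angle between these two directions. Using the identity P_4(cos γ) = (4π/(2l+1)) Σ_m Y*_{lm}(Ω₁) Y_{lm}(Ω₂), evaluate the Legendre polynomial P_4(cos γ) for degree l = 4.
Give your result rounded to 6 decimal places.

-0.408071

Term-by-term m-sum for l=4 (normalisation 4π/9 = 1.396263):
  m=-4: Y*=-0.122373-0.120011i  Y=+0.184807+0.019132i  product -0.020319-0.024520i
  m=-3: Y*=-0.076381-0.369842i  Y=+0.029938-0.386193i  product -0.145117+0.018425i
  m=-2: Y*=+0.129402-0.316762i  Y=-0.316979-0.016364i  product -0.046201+0.098290i
  m=-1: Y*=-0.067860+0.045582i  Y=+0.003121-0.120995i  product +0.005303+0.008353i
  m=+0: Y*=-0.353094-0.000000i  Y=-0.341012+0.000000i  product +0.120409+0.000000i
  m=+1: Y*=+0.067860+0.045582i  Y=-0.003121-0.120995i  product +0.005303-0.008353i
  m=+2: Y*=+0.129402+0.316762i  Y=-0.316979+0.016364i  product -0.046201-0.098290i
  m=+3: Y*=+0.076381-0.369842i  Y=-0.029938-0.386193i  product -0.145117-0.018425i
  m=+4: Y*=-0.122373+0.120011i  Y=+0.184807-0.019132i  product -0.020319+0.024520i
Total Σ_m = -0.292260+0.000000i. Multiply by 1.396263: -0.408071+0.000000i. P_4(cos γ) = -0.408071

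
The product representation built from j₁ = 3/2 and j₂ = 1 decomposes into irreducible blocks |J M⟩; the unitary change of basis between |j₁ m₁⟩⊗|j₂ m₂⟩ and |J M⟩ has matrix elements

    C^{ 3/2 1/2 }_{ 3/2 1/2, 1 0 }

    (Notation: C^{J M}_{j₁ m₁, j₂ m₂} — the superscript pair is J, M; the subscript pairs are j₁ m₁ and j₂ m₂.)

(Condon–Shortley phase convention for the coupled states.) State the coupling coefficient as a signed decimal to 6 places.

triangle: 1!×2!×1!/5! = 2/120
(j±m)!: 2!×1!×1!×1!×2!×1! = 4
prefactor² = (2J+1)×Δ×N² = 4/15
  k=0: +1/(0!×1!×1!×1!×1!×0!) = 1
  k=1: −1/(1!×0!×0!×0!×2!×1!) = -1/2
Σ = 1/2  ⇒  CG² = 4/15×(1/2)² = 1/15
CG = +√(1/15) = +0.258199

+0.258199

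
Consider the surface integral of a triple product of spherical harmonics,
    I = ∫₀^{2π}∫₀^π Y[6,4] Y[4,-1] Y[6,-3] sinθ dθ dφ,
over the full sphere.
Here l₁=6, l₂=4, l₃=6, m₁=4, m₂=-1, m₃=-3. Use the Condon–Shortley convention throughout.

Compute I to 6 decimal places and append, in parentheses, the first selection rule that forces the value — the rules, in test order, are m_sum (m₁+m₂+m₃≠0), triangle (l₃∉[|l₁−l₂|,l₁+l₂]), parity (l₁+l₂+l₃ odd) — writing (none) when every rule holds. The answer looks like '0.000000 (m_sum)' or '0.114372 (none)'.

Rules hold: Σm=0, L=16 even, 2≤6≤10.
N = 13·9·13 = 1521
Δ = 4!·8!·4!/17! = 1/15315300
Racah Σ t=0..4: t=0:+1/829440 t=1:−1/25920 t=2:+1/9216 t=3:−1/25920 t=4:+1/829440 = 7/207360
⇒ 3j(6 4 6; 0 0 0)² = 28/2431, sgn +1
Racah Σ t=0..2: t=0:+1/207360 t=1:−1/120960 t=2:+1/967680 = -1/414720
⇒ 3j(6 4 6; 4 -1 -3)² = 21/4862, sgn +1
4πI² = N·(3j₀)²·(3jₘ)² = 2646/34969
I = +1·√(0.075667/4π) = 0.07759762
No selection rule forces the value: the integral is nonzero (none).

0.077598 (none)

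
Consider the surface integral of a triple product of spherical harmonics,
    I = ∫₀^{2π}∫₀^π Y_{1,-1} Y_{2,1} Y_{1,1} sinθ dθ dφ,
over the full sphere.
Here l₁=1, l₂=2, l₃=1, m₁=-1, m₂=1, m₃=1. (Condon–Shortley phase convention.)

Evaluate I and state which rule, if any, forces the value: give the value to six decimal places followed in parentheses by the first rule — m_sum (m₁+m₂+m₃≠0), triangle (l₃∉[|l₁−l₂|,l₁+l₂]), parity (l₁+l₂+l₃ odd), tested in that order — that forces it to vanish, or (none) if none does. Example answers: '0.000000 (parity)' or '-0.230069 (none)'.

m-sum = -1 + 1 + 1 = 1 ≠ 0 ⇒ I = 0

0.000000 (m_sum)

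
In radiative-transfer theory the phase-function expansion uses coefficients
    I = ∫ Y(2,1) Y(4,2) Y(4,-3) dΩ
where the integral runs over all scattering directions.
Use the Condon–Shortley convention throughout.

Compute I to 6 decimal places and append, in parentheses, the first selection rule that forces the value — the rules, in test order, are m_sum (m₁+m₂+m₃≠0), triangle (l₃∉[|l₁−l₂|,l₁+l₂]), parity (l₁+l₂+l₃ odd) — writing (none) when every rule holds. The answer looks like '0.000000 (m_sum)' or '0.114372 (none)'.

-0.187702 (none)

m-sum 0 ✓  L=10 even ✓  2≤4≤6 ✓
Π(2lᵢ+1) = 5×9×9 = 405
triangle coeff Δ(2,4,4) = 1/13860
Σ_t [0,2]: t=0:+1/192 t=1:−1/36 t=2:+1/192 = -5/288
(3j)²=20/693 [(2 4 4; 0 0 0)], sign=-1
Σ_t [0,1]: t=0:+1/1440 t=1:−1/240 = -1/288
(3j)²=5/132 [(2 4 4; 1 2 -3)], sign=+1
⇒ 4πI² = 375/847
I = (-1)√(375/847/(4π)) = -0.18770204
No selection rule forces the value: the integral is nonzero (none).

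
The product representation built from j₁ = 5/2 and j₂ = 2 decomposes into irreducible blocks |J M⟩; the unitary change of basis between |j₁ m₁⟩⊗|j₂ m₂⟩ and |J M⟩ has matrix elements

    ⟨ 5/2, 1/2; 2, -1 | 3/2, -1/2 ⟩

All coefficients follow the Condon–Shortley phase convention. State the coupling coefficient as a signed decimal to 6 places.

−√(5/21) ≈ -0.487950

j₁+j₂−J=3  J+j₁−j₂=2  J−j₁+j₂=1  j₁+j₂+J+1=7
(j₁±m₁, j₂±m₂, J±M) = (3,2,1,3,1,2)
P² = 48/35
sum k=0..1:
  [0] +1/12 = 1/12
  [1] −1/2 = -1/2
S = -5/12
C² = P²·S² = 5/21 ; C = -0.487950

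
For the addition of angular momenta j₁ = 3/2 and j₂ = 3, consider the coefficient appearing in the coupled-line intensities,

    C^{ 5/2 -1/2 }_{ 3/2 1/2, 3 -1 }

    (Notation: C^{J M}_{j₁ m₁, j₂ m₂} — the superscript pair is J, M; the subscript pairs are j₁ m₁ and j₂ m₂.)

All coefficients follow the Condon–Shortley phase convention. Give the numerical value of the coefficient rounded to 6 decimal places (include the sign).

√[6·2!1!4!/8! · 2!1!2!4!2!3!] = √(288/35)
  +(−1)^0/∏(0,2,1,2,0,2)! = 1/8  (running 1/8)
  +(−1)^1/∏(1,1,0,1,1,3)! = -1/6  (running -1/24)
⟨..|..⟩ = √(288/35)·(-1/24) = -0.119523

-0.119523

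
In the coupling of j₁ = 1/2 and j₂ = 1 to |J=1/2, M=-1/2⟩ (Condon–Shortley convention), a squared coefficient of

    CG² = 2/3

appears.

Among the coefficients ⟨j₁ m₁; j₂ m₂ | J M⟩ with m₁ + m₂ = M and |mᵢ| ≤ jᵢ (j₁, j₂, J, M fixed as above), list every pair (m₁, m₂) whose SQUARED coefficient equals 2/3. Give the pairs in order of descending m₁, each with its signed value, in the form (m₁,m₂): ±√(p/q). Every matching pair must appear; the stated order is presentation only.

(1/2,-1): +√(2/3)

Admissible pairs with m₁+m₂ = M = -1/2: (-1/2,0), (1/2,-1)
  (m₁,m₂)=(1/2,-1): CG² = 2/3, CG = +√(2/3)   ← matches the target
  (m₁,m₂)=(-1/2,0): CG² = 1/3, CG = −√(1/3)
Pairs with CG² = 2/3: (1/2,-1): +√(2/3)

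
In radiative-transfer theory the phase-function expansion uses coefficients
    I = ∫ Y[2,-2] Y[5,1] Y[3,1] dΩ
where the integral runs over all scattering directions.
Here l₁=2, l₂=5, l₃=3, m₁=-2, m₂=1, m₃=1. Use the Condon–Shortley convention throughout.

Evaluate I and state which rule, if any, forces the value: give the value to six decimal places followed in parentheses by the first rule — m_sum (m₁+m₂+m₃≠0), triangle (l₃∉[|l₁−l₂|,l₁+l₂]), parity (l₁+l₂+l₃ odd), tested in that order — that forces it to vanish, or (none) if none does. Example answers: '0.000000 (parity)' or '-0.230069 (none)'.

m-sum 0 ✓  L=10 even ✓  3≤3≤7 ✓
Π(2lᵢ+1) = 5×11×7 = 385
triangle coeff Δ(2,5,3) = 1/2310
Σ_t [2,2]: t=2:+1/144 = 1/144
(3j)²=10/231 [(2 5 3; 0 0 0)], sign=-1
Σ_t [4,4]: t=4:+1/1152 = 1/1152
(3j)²=1/154 [(2 5 3; -2 1 1)], sign=+1
⇒ 4πI² = 25/231
I = (-1)√(25/231/(4π)) = -0.09280237
No selection rule forces the value: the integral is nonzero (none).

-0.092802 (none)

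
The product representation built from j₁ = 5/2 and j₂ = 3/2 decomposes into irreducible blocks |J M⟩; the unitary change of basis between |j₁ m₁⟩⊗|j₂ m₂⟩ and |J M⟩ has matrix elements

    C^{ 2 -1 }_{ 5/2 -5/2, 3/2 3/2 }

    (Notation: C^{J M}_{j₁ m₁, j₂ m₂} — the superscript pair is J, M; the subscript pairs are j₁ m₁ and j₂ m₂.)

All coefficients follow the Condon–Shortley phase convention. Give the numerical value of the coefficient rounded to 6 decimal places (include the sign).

triangle: 2!×3!×1!/7! = 12/5040
(j±m)!: 0!×5!×3!×0!×1!×3! = 4320
prefactor² = (2J+1)×Δ×N² = 360/7
  k=2: +1/(2!×0!×3!×1!×0!×0!) = 1/12
Σ = 1/12  ⇒  CG² = 360/7×(1/12)² = 5/14
CG = +√(5/14) = +0.597614

+√(5/14) ≈ +0.597614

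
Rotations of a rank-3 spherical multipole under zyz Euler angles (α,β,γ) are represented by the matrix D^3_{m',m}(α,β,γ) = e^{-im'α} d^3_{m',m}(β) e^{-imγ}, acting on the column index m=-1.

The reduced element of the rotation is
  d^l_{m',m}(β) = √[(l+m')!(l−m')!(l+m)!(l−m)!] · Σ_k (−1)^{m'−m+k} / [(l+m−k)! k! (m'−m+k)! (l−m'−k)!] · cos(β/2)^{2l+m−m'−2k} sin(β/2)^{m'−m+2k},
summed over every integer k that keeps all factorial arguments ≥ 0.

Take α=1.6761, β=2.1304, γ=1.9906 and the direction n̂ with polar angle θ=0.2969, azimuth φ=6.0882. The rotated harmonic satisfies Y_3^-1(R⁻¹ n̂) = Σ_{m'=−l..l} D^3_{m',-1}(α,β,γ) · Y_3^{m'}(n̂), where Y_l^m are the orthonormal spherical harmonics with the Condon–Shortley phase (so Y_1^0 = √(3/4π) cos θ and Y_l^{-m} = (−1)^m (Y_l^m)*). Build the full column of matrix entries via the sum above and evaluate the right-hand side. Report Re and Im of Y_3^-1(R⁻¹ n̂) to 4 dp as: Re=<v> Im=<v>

Need the full column D^3_{m',-1} for m'=−3..3 at α=1.6761, β=2.1304, γ=1.9906.
cos(β/2)=0.484329, sin(β/2)=0.874886
d^3_{-3,-1}: single k=2 term ⇒ +0.163121;  D = +0.120930+0.109474i
d^3_{-2,-1}: k∈[1..2] ⇒ +0.073732 -0.481178 = -0.407447;  D = -0.240180+0.329129i
d^3_{-1,-1}: k∈[0..2] ⇒ +0.012908 -0.336942 +0.824590 = +0.500555;  D = -0.433116-0.250931i
d^3_{0,-1}: k∈[0..2] ⇒ -0.080769 +0.790657 -0.859980 = -0.150092;  D = +0.061175-0.137059i
d^3_{1,-1}: k∈[0..2] ⇒ +0.252707 -1.099454 +0.448444 = -0.398303;  D = -0.378766-0.123211i
d^3_{2,-1}: k∈[0..1] ⇒ -0.481178 +0.785050 = +0.303872;  D = +0.063106-0.297247i
d^3_{3,-1}: single k=0 term ⇒ +0.532271;  D = -0.529401-0.055200i
Y_3^{m'}(θ=0.2969,φ=6.0882) and Σ D·Y over m':
  (+0.1209+0.1095i)·(+0.0087+0.0058i)  (-0.2402+0.3291i)·(+0.0774+0.0318i)  (-0.4331-0.2509i)·(+0.3313+0.0654i)  (+0.0612-0.1371i)·(+0.5610+0.0000i)  (-0.3788-0.1232i)·(-0.3313+0.0654i)  (+0.0631-0.2972i)·(+0.0774-0.0318i)  (-0.5294-0.0552i)·(-0.0087+0.0058i)
Y_3^-1(R⁻¹ n̂) = +0.012527-0.180432i

Re=0.0125 Im=-0.1804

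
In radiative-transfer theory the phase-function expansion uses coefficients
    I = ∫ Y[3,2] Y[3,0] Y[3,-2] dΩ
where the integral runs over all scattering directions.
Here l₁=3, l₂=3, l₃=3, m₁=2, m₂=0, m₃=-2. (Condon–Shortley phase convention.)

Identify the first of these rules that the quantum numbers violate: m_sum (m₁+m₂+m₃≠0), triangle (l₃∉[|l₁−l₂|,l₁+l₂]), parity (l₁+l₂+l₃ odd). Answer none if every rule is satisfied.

azimuthal sum: 2 + 0 − 2 = 0  ✓
0 ≤ 3 ≤ 6 (triangle on l)  ✓
L = 3 + 3 + 3 = 9 (odd)  ✗

parity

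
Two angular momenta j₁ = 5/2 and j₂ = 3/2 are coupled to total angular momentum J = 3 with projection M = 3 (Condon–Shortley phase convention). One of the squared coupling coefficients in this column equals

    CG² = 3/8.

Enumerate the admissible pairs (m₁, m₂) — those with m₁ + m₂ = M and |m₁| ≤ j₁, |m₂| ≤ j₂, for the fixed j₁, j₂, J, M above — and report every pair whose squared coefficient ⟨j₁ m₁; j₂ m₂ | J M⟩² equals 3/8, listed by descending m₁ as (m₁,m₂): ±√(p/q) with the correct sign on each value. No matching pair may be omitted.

(3/2,3/2): −√(3/8)

Admissible pairs with m₁+m₂ = M = 3: (3/2,3/2), (5/2,1/2)
  (m₁,m₂)=(5/2,1/2): CG² = 5/8, CG = +√(5/8)
  (m₁,m₂)=(3/2,3/2): CG² = 3/8, CG = −√(3/8)   ← matches the target
Pairs with CG² = 3/8: (3/2,3/2): −√(3/8)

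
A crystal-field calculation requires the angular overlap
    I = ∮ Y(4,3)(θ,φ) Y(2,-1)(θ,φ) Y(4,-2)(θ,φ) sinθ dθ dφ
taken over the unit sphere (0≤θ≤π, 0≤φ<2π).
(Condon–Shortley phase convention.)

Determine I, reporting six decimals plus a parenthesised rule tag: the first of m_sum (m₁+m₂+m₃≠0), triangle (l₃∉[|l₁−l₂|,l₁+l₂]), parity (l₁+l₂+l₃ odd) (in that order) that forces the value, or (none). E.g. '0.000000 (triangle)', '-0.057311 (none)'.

Checks pass: Σm=0; 10 even; l₃=4∈[2,6].
(2·4+1)(2·2+1)(2·4+1) = 405
Δ: 2! 6! 2! / 11! → 1/13860
sum: t=0:+1/192 t=1:−1/36 t=2:+1/192 = -5/288
3j²(4 2 4; 0 0 0) = Δ·Π!·Σ² = 20/693  (sign -1)
sum: t=0:+1/240 t=1:−1/1440 = 1/288
3j²(4 2 4; 3 -1 -2) = Δ·Π!·Σ² = 5/132  (sign +1)
combine: 4πI² = 405·20/693·5/132 = 375/847
take √, sign -1: I = -0.18770204
No selection rule forces the value: the integral is nonzero (none).

-0.187702 (none)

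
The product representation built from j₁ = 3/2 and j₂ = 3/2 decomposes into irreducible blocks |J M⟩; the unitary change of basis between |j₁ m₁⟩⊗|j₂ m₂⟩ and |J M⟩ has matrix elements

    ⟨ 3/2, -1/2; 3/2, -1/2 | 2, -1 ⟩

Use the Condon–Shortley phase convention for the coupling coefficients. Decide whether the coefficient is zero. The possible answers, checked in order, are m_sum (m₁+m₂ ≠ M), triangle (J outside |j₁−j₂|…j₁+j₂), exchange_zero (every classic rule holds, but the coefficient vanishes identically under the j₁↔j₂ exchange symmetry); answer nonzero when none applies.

exchange_zero

m-sum: m₁+m₂ = -1/2+(-1/2) = -1, M = -1  ✓
triangle: |j₁−j₂| = 0 ≤ J = 2 ≤ j₁+j₂ = 3  ✓
exchange: j₁=j₂ and m₁=m₂, and (−1)^(j₁+j₂−J) = (−1)^1 = −1 forces ⟨j₁m₁;j₂m₂|JM⟩ = −⟨j₂m₂;j₁m₁|JM⟩ = −⟨j₁m₁;j₂m₂|JM⟩ ⇒ the coefficient vanishes identically
Racah sum check: Σ_k collapses to 0 ⇒ CG = 0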